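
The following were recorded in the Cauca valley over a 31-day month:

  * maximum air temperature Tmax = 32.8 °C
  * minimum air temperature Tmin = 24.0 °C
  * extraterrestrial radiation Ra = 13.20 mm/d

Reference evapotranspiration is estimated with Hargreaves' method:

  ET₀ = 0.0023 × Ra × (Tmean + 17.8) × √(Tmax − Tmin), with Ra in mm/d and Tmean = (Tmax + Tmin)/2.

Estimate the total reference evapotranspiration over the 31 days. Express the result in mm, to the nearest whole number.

129 mm

Tmean = (32.8 + 24.0)/2 = 28.40 °C
ET₀ = 0.0023 × 13.20 × (28.40 + 17.8) × √8.8 = 0.0023 × 13.20 × 46.20 × 2.9665 = 4.1609 mm/d
Over 31 days: 4.1609 × 31 = 128.988 mm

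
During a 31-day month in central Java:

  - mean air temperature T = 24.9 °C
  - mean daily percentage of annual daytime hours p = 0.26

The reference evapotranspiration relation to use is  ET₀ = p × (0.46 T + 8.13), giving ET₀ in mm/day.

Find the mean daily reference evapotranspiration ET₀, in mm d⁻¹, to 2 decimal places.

ET₀ = 0.26 × (0.46 × 24.9 + 8.13) = 0.26 × 19.584 = 5.0918 mm/d

5.09 mm d⁻¹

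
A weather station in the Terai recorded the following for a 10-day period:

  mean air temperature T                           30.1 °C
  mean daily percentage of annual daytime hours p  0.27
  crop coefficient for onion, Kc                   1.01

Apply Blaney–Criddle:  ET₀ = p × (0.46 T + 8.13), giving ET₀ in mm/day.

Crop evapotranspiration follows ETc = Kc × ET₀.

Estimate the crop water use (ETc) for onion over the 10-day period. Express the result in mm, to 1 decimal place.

59.9 mm

ET₀ = 0.27 × (0.46 × 30.1 + 8.13) = 0.27 × 21.976 = 5.9335 mm/d
ETc = Kc × ET₀ = 1.01 × 5.9335 = 5.9928 mm/d
Over 10 days: 5.9928 × 10 = 59.928 mm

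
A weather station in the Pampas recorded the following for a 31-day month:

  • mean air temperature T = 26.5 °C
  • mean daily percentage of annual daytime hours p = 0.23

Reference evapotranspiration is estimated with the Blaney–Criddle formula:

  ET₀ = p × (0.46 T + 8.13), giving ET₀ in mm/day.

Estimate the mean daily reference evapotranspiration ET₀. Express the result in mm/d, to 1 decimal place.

ET₀ = 0.23 × (0.46 × 26.5 + 8.13) = 0.23 × 20.320 = 4.6736 mm/d

4.7 mm/d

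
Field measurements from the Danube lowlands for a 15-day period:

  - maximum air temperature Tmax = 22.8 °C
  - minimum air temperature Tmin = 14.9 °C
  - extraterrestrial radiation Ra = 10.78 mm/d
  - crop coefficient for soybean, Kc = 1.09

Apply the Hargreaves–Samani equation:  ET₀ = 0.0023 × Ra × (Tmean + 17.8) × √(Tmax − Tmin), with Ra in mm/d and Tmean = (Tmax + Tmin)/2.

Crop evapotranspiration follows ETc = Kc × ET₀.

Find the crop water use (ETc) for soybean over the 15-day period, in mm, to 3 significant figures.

Tmean = (22.8 + 14.9)/2 = 18.85 °C
ET₀ = 0.0023 × 10.78 × (18.85 + 17.8) × √7.9 = 0.0023 × 10.78 × 36.65 × 2.8107 = 2.5541 mm/d
ETc = Kc × ET₀ = 1.09 × 2.5541 = 2.7840 mm/d
Over 15 days: 2.7840 × 15 = 41.760 mm

41.8 mm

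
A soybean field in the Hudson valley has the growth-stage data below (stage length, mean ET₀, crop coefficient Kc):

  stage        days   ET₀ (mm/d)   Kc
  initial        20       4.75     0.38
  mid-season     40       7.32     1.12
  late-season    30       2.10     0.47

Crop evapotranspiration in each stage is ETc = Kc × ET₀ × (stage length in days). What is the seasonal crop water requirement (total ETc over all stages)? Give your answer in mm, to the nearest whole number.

394 mm

initial: 0.38 × 4.75 × 20 = 36.10 mm
mid-season: 1.12 × 7.32 × 40 = 327.94 mm
late-season: 0.47 × 2.10 × 30 = 29.61 mm
Seasonal total = 393.65 mm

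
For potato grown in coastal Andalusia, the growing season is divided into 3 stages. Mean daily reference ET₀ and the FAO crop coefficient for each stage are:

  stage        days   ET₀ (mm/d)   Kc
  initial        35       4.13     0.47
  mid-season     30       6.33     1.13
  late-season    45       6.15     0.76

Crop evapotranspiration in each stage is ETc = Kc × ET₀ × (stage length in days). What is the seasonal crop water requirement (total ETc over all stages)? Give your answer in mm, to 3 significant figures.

initial: 0.47 × 4.13 × 35 = 67.94 mm
mid-season: 1.13 × 6.33 × 30 = 214.59 mm
late-season: 0.76 × 6.15 × 45 = 210.33 mm
Seasonal total = 492.86 mm

493 mm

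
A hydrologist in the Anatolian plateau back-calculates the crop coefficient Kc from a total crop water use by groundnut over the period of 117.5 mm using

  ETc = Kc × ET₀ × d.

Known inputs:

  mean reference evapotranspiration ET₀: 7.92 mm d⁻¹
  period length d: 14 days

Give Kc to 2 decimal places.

ETc = Kc × ET₀ × d  ⇒  Kc = ETc / (ET₀ × d)
Kc = 117.5 / (7.92 × 14) = 117.5 / 110.88 = 1.0597

1.06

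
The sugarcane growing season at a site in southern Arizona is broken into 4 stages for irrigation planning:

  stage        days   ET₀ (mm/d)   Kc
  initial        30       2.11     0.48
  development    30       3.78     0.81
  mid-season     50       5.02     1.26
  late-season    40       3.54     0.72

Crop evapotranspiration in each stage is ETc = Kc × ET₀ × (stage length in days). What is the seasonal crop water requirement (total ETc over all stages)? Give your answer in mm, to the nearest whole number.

540 mm

initial: 0.48 × 2.11 × 30 = 30.38 mm
development: 0.81 × 3.78 × 30 = 91.85 mm
mid-season: 1.26 × 5.02 × 50 = 316.26 mm
late-season: 0.72 × 3.54 × 40 = 101.95 mm
Seasonal total = 540.44 mm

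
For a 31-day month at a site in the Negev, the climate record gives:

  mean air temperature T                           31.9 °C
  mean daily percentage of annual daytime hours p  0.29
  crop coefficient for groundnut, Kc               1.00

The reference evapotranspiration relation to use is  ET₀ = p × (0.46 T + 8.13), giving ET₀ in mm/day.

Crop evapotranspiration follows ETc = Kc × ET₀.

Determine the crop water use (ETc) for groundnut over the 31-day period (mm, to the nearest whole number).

205 mm

ET₀ = 0.29 × (0.46 × 31.9 + 8.13) = 0.29 × 22.804 = 6.6132 mm/d
ETc = Kc × ET₀ = 1.00 × 6.6132 = 6.6132 mm/d
Over 31 days: 6.6132 × 31 = 205.009 mm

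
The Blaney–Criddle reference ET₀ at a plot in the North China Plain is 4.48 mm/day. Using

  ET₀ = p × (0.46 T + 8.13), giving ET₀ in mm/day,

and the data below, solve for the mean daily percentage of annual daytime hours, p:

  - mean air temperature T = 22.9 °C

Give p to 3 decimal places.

p = ET₀ / (0.46 T + 8.13) = 4.48 / (0.46 × 22.9 + 8.13) = 4.48 / 18.664 = 0.2400

0.240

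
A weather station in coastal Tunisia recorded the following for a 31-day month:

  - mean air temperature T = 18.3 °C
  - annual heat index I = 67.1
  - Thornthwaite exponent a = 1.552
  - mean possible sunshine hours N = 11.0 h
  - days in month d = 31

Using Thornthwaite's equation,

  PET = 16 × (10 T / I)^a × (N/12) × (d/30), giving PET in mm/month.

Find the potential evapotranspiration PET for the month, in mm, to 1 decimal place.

71.9 mm

10T/I = 10 × 18.3 / 67.1 = 2.7273
(10T/I)^a = 2.7273^1.552 = 4.7452
Uncorrected PET = 16 × 4.7452 = 75.923 mm
Correction = (N/12)(d/30) = (11.0/12)(31/30) = 0.9472
PET = 75.923 × 0.9472 = 71.914 mm/month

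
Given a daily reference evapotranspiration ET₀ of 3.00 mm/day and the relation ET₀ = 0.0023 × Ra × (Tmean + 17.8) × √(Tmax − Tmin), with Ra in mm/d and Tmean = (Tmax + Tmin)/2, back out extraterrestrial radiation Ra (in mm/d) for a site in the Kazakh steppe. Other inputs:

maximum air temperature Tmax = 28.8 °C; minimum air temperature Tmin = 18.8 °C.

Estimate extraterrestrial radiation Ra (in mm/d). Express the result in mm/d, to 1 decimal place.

9.9 mm/d

Tmean = 23.80 °C; √ΔT = 3.1623
Ra = ET₀ / [0.0023 × (Tmean+17.8) × √ΔT] = 3.00 / (0.0023 × 41.60 × 3.1623) = 9.915 mm/d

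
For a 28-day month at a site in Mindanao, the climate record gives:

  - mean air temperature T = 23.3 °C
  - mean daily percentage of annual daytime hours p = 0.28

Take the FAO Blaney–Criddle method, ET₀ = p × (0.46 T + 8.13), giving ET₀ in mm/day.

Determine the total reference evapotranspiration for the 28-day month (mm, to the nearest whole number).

ET₀ = 0.28 × (0.46 × 23.3 + 8.13) = 0.28 × 18.848 = 5.2774 mm/d
Monthly total = 5.2774 × 28 = 147.767 mm

148 mm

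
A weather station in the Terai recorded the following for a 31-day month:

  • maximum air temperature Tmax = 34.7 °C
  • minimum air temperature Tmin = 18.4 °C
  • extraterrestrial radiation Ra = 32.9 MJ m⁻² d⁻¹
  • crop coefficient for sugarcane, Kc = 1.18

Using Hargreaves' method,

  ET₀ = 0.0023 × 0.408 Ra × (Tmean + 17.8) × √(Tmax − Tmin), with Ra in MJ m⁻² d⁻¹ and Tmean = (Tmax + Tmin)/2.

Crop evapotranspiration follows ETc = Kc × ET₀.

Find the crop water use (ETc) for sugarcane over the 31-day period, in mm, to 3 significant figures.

Tmean = (34.7 + 18.4)/2 = 26.55 °C
0.408 Ra = 0.408 × 32.9 = 13.4232 mm/d equivalent
ET₀ = 0.0023 × 13.4232 × (26.55 + 17.8) × √16.3 = 0.0023 × 13.4232 × 44.35 × 4.0373 = 5.5280 mm/d
ETc = Kc × ET₀ = 1.18 × 5.5280 = 6.5230 mm/d
Over 31 days: 6.5230 × 31 = 202.213 mm

202 mm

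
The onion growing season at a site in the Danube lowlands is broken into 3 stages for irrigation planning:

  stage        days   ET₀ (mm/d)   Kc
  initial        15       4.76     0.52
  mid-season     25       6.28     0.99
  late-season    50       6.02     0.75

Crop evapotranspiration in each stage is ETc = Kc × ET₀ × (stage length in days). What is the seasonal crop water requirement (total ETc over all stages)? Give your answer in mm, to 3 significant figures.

418 mm

initial: 0.52 × 4.76 × 15 = 37.13 mm
mid-season: 0.99 × 6.28 × 25 = 155.43 mm
late-season: 0.75 × 6.02 × 50 = 225.75 mm
Seasonal total = 418.31 mm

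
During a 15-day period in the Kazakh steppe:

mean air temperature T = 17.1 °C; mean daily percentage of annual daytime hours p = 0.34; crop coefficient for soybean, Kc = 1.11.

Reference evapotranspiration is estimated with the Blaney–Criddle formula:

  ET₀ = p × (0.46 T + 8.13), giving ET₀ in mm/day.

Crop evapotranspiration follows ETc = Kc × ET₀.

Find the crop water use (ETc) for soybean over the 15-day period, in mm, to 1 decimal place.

90.6 mm

ET₀ = 0.34 × (0.46 × 17.1 + 8.13) = 0.34 × 15.996 = 5.4386 mm/d
ETc = Kc × ET₀ = 1.11 × 5.4386 = 6.0368 mm/d
Over 15 days: 6.0368 × 15 = 90.552 mm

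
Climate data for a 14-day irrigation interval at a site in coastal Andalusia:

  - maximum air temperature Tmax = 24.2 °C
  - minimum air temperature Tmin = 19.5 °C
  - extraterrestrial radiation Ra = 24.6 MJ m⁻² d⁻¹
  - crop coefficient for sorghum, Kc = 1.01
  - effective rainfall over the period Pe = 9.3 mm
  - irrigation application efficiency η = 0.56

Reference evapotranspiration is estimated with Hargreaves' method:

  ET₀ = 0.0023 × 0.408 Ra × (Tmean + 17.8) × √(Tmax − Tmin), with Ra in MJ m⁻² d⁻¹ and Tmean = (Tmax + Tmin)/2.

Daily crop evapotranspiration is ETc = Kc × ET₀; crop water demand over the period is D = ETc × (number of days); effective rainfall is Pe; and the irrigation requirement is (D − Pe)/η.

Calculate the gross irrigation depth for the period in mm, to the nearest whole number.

33 mm

Tmean = (24.2 + 19.5)/2 = 21.85 °C
0.408 Ra = 0.408 × 24.6 = 10.0368 mm/d equivalent
ET₀ = 0.0023 × 10.0368 × (21.85 + 17.8) × √4.7 = 0.0023 × 10.0368 × 39.65 × 2.1679 = 1.9843 mm/d
ETc = Kc × ET₀ = 1.01 × 1.9843 = 2.0041 mm/d
Crop demand D = ETc × 14 d = 2.0041 × 14 = 28.057 mm
D − Pe = 28.057 − 9.3 = 18.757 mm
Gross irrigation = 18.757 / 0.56 = 33.495 mm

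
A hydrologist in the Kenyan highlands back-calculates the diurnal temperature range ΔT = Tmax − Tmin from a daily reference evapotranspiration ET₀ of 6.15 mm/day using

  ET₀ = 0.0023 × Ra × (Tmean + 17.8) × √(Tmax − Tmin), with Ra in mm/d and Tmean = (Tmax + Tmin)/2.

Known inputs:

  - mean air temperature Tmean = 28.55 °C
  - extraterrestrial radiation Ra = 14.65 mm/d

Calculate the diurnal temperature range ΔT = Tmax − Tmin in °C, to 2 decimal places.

15.51 °C

√ΔT = ET₀ / [0.0023 × Ra × (Tmean+17.8)] = 6.15 / (0.0023 × 14.65 × 46.35) = 3.9379
ΔT = 3.9379² = 15.507 °C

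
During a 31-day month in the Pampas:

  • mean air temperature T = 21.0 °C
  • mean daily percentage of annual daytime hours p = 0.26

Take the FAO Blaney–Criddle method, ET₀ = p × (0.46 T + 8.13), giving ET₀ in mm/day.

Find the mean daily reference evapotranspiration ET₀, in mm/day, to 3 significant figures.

4.63 mm/day

ET₀ = 0.26 × (0.46 × 21.0 + 8.13) = 0.26 × 17.790 = 4.6254 mm/d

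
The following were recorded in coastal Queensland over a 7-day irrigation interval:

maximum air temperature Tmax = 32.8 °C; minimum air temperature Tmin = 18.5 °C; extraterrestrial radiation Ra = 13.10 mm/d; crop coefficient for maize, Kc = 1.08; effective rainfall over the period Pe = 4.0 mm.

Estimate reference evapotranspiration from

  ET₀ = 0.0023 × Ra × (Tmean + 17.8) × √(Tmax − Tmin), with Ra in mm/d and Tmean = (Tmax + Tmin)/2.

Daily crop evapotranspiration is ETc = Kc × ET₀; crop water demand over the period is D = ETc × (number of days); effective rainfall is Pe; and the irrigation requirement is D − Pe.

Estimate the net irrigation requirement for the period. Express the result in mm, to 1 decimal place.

Tmean = (32.8 + 18.5)/2 = 25.65 °C
ET₀ = 0.0023 × 13.10 × (25.65 + 17.8) × √14.3 = 0.0023 × 13.10 × 43.45 × 3.7815 = 4.9505 mm/d
ETc = Kc × ET₀ = 1.08 × 4.9505 = 5.3465 mm/d
Crop demand D = ETc × 7 d = 5.3465 × 7 = 37.426 mm
D − Pe = 37.426 − 4.0 = 33.426 mm

33.4 mm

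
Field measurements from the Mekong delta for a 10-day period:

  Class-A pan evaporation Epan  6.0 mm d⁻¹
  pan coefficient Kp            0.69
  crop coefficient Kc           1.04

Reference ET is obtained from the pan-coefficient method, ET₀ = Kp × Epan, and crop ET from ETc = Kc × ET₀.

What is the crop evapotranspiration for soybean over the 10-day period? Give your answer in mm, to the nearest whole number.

ET₀ = 0.69 × 6.0 = 4.1400 mm/d
ETc = Kc × ET₀ = 1.04 × 4.1400 = 4.3056 mm/d
Over 10 days: 4.3056 × 10 = 43.056 mm

43 mm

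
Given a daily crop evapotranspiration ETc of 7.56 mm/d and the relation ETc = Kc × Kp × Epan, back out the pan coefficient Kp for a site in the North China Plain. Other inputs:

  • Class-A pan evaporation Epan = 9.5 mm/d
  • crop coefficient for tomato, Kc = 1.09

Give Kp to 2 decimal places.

0.73

ETc = Kc × Kp × Epan  ⇒  Kp = ETc / (Kc × Epan)
Kp = 7.56 / (1.09 × 9.5) = 7.56 / 10.355 = 0.7301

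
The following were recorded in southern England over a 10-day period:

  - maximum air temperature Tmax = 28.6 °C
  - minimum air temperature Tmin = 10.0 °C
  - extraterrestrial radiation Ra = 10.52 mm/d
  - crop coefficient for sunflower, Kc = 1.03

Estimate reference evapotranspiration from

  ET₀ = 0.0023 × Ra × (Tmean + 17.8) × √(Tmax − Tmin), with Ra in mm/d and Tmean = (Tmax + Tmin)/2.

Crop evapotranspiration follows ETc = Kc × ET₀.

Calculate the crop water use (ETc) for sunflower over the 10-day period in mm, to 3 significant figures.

Tmean = (28.6 + 10.0)/2 = 19.30 °C
ET₀ = 0.0023 × 10.52 × (19.30 + 17.8) × √18.6 = 0.0023 × 10.52 × 37.10 × 4.3128 = 3.8715 mm/d
ETc = Kc × ET₀ = 1.03 × 3.8715 = 3.9876 mm/d
Over 10 days: 3.9876 × 10 = 39.876 mm

39.9 mm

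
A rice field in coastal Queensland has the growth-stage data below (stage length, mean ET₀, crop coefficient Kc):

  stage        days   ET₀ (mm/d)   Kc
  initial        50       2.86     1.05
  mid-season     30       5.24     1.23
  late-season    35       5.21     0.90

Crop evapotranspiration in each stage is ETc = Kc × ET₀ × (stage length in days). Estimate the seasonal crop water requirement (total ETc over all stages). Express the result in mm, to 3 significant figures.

initial: 1.05 × 2.86 × 50 = 150.15 mm
mid-season: 1.23 × 5.24 × 30 = 193.36 mm
late-season: 0.90 × 5.21 × 35 = 164.12 mm
Seasonal total = 507.63 mm

508 mm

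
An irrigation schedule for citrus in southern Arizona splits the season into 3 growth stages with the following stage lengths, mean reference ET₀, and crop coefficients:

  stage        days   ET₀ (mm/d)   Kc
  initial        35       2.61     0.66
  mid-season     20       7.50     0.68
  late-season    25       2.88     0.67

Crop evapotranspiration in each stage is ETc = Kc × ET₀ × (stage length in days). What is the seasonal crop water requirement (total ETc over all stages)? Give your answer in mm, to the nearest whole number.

211 mm

initial: 0.66 × 2.61 × 35 = 60.29 mm
mid-season: 0.68 × 7.50 × 20 = 102.00 mm
late-season: 0.67 × 2.88 × 25 = 48.24 mm
Seasonal total = 210.53 mm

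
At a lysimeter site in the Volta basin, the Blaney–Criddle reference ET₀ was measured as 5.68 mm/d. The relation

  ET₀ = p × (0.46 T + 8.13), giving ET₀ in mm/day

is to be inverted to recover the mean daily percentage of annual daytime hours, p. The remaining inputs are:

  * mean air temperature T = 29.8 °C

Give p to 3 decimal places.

0.260

p = ET₀ / (0.46 T + 8.13) = 5.68 / (0.46 × 29.8 + 8.13) = 5.68 / 21.838 = 0.2601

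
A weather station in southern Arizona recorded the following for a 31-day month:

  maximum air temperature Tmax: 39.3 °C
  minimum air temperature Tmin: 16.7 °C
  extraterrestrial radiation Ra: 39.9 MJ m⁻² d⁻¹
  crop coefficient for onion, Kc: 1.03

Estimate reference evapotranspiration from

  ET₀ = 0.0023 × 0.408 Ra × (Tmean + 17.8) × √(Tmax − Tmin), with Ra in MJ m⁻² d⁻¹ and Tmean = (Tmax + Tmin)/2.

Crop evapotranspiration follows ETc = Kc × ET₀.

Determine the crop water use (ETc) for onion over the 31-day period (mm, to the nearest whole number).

260 mm

Tmean = (39.3 + 16.7)/2 = 28.00 °C
0.408 Ra = 0.408 × 39.9 = 16.2792 mm/d equivalent
ET₀ = 0.0023 × 16.2792 × (28.00 + 17.8) × √22.6 = 0.0023 × 16.2792 × 45.80 × 4.7539 = 8.1522 mm/d
ETc = Kc × ET₀ = 1.03 × 8.1522 = 8.3968 mm/d
Over 31 days: 8.3968 × 31 = 260.301 mm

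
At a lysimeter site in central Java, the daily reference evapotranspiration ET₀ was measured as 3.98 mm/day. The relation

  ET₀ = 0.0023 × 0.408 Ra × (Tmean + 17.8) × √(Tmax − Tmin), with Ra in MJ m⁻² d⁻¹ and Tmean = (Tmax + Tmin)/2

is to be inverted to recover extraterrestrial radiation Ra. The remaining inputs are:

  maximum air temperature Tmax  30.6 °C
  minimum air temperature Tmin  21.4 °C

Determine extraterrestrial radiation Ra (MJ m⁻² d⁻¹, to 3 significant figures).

Tmean = (30.6+21.4)/2 = 26.00 °C; ΔT = 9.2
Ra = ET₀ / [0.0023 × 0.408 × (Tmean+17.8) × √ΔT]
   = 3.98 / (0.0023 × 0.408 × 43.80 × 3.0332) = 31.924 MJ m⁻² d⁻¹

31.9 MJ m⁻² d⁻¹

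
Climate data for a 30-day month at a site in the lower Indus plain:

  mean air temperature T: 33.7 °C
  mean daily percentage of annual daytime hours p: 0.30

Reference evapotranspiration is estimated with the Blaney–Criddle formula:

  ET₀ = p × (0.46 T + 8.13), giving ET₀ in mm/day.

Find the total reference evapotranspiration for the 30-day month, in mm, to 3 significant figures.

ET₀ = 0.30 × (0.46 × 33.7 + 8.13) = 0.30 × 23.632 = 7.0896 mm/d
Monthly total = 7.0896 × 30 = 212.688 mm

213 mm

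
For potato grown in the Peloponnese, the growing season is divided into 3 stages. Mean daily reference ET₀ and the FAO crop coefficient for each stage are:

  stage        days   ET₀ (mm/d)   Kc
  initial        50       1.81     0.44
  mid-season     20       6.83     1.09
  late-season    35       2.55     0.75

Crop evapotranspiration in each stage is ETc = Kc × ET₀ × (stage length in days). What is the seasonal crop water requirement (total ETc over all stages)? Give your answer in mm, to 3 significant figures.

256 mm

initial: 0.44 × 1.81 × 50 = 39.82 mm
mid-season: 1.09 × 6.83 × 20 = 148.89 mm
late-season: 0.75 × 2.55 × 35 = 66.94 mm
Seasonal total = 255.65 mm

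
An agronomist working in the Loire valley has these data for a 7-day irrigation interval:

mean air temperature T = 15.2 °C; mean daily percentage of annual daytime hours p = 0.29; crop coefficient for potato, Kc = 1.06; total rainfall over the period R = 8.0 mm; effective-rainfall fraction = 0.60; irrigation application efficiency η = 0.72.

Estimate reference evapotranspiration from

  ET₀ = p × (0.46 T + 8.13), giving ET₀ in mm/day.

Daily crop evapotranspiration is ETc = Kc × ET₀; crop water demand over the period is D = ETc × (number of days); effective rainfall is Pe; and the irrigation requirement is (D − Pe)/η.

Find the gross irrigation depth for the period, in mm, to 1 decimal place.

38.5 mm

ET₀ = 0.29 × (0.46 × 15.2 + 8.13) = 0.29 × 15.122 = 4.3854 mm/d
ETc = Kc × ET₀ = 1.06 × 4.3854 = 4.6485 mm/d
Crop demand D = ETc × 7 d = 4.6485 × 7 = 32.540 mm
Pe = 0.60 × 8.0 = 4.800 mm
D − Pe = 32.540 − 4.800 = 27.740 mm
Gross irrigation = 27.740 / 0.72 = 38.528 mm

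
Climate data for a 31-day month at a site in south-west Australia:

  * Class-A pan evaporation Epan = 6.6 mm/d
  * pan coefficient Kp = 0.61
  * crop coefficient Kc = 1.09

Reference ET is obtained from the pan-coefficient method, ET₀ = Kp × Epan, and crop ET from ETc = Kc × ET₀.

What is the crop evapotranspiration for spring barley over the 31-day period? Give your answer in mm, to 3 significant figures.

ET₀ = 0.61 × 6.6 = 4.0260 mm/d
ETc = Kc × ET₀ = 1.09 × 4.0260 = 4.3883 mm/d
Over 31 days: 4.3883 × 31 = 136.037 mm

136 mm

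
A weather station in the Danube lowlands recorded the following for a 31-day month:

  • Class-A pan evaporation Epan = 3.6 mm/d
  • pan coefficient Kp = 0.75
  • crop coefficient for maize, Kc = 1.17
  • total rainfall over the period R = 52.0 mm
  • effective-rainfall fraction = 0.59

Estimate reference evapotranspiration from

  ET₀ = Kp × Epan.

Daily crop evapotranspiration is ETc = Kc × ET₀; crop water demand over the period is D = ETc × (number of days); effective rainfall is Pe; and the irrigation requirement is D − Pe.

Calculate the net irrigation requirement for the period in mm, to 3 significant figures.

ET₀ = 0.75 × 3.6 = 2.7000 mm/d
ETc = Kc × ET₀ = 1.17 × 2.7000 = 3.1590 mm/d
Crop demand D = ETc × 31 d = 3.1590 × 31 = 97.929 mm
Pe = 0.59 × 52.0 = 30.680 mm
D − Pe = 97.929 − 30.680 = 67.249 mm

67.2 mm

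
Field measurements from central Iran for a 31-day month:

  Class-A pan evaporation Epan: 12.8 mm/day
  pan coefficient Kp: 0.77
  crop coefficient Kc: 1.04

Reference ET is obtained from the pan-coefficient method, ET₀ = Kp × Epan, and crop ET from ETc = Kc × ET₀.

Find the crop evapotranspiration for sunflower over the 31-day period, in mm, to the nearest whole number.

ET₀ = 0.77 × 12.8 = 9.8560 mm/d
ETc = Kc × ET₀ = 1.04 × 9.8560 = 10.2502 mm/d
Over 31 days: 10.2502 × 31 = 317.756 mm

318 mm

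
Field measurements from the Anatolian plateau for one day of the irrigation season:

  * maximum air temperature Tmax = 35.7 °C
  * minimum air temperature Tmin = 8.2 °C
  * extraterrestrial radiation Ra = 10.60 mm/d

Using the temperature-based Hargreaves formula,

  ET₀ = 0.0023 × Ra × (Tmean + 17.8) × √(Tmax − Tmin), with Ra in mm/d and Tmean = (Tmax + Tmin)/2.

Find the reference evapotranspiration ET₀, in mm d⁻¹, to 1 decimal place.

Tmean = (35.7 + 8.2)/2 = 21.95 °C
ET₀ = 0.0023 × 10.60 × (21.95 + 17.8) × √27.5 = 0.0023 × 10.60 × 39.75 × 5.2440 = 5.0820 mm/d

5.1 mm d⁻¹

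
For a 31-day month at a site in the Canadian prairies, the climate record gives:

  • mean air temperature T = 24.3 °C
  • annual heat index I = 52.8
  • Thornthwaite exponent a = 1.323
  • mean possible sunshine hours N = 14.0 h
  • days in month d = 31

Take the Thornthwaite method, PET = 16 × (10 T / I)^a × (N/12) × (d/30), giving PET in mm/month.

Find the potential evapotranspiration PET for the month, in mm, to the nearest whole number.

145 mm

10T/I = 10 × 24.3 / 52.8 = 4.6023
(10T/I)^a = 4.6023^1.323 = 7.5356
Uncorrected PET = 16 × 7.5356 = 120.570 mm
Correction = (N/12)(d/30) = (14.0/12)(31/30) = 1.2056
PET = 120.570 × 1.2056 = 145.359 mm/month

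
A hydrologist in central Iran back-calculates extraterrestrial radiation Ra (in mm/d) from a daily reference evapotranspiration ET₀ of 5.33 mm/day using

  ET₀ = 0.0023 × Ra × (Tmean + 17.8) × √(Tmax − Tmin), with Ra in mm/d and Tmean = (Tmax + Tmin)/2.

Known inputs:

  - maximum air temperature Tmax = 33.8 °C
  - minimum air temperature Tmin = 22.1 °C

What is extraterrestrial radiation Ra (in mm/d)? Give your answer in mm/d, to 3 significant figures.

14.8 mm/d

Tmean = 27.95 °C; √ΔT = 3.4205
Ra = ET₀ / [0.0023 × (Tmean+17.8) × √ΔT] = 5.33 / (0.0023 × 45.75 × 3.4205) = 14.809 mm/d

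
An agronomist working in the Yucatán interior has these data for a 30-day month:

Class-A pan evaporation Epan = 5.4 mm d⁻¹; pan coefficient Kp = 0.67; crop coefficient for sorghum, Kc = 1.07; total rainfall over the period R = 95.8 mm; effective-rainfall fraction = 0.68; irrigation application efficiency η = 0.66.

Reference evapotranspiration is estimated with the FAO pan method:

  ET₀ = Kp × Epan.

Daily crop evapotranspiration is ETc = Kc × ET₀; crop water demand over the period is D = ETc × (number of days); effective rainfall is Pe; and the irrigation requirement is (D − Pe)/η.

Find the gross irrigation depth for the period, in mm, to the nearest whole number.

ET₀ = 0.67 × 5.4 = 3.6180 mm/d
ETc = Kc × ET₀ = 1.07 × 3.6180 = 3.8713 mm/d
Crop demand D = ETc × 30 d = 3.8713 × 30 = 116.139 mm
Pe = 0.68 × 95.8 = 65.144 mm
D − Pe = 116.139 − 65.144 = 50.995 mm
Gross irrigation = 50.995 / 0.66 = 77.265 mm

77 mm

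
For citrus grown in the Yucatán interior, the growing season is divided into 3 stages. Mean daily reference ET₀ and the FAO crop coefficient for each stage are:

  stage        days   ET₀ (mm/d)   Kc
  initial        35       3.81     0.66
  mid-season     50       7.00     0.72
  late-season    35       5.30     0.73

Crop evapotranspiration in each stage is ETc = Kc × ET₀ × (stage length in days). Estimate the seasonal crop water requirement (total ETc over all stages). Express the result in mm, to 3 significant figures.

475 mm

initial: 0.66 × 3.81 × 35 = 88.01 mm
mid-season: 0.72 × 7.00 × 50 = 252.00 mm
late-season: 0.73 × 5.30 × 35 = 135.42 mm
Seasonal total = 475.43 mm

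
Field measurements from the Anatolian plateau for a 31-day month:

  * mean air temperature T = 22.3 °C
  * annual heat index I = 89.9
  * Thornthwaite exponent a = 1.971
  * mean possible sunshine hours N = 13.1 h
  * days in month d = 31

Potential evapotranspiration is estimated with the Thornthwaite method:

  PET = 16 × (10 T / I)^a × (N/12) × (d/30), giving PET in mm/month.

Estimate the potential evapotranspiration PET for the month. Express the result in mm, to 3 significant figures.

10T/I = 10 × 22.3 / 89.9 = 2.4805
(10T/I)^a = 2.4805^1.971 = 5.9929
Uncorrected PET = 16 × 5.9929 = 95.886 mm
Correction = (N/12)(d/30) = (13.1/12)(31/30) = 1.1281
PET = 95.886 × 1.1281 = 108.169 mm/month

108 mm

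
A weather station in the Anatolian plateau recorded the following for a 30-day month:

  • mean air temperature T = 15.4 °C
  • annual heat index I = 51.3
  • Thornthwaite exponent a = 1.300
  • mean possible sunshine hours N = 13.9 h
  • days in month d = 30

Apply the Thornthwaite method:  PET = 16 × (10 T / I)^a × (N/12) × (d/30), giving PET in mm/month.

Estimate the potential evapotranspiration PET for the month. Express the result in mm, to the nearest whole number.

10T/I = 10 × 15.4 / 51.3 = 3.0019
(10T/I)^a = 3.0019^1.300 = 4.1746
Uncorrected PET = 16 × 4.1746 = 66.794 mm
Correction = (N/12)(d/30) = (13.9/12)(30/30) = 1.1583
PET = 66.794 × 1.1583 = 77.367 mm/month

77 mm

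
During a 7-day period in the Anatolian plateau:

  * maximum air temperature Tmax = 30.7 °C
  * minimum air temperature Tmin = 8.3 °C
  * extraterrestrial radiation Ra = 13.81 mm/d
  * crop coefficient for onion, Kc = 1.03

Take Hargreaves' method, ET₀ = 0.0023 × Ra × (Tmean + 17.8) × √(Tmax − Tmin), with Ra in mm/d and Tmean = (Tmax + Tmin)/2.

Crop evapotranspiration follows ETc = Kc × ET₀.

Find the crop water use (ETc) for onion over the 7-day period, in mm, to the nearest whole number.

40 mm

Tmean = (30.7 + 8.3)/2 = 19.50 °C
ET₀ = 0.0023 × 13.81 × (19.50 + 17.8) × √22.4 = 0.0023 × 13.81 × 37.30 × 4.7329 = 5.6074 mm/d
ETc = Kc × ET₀ = 1.03 × 5.6074 = 5.7756 mm/d
Over 7 days: 5.7756 × 7 = 40.429 mm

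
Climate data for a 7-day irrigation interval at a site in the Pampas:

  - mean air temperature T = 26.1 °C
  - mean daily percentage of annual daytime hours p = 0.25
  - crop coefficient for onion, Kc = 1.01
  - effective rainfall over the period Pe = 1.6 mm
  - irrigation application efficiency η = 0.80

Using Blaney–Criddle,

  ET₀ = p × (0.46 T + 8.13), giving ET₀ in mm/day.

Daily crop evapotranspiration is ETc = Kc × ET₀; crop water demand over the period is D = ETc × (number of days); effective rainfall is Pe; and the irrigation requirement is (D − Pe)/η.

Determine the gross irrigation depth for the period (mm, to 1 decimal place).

ET₀ = 0.25 × (0.46 × 26.1 + 8.13) = 0.25 × 20.136 = 5.0340 mm/d
ETc = Kc × ET₀ = 1.01 × 5.0340 = 5.0843 mm/d
Crop demand D = ETc × 7 d = 5.0843 × 7 = 35.590 mm
D − Pe = 35.590 − 1.6 = 33.990 mm
Gross irrigation = 33.990 / 0.80 = 42.488 mm

42.5 mm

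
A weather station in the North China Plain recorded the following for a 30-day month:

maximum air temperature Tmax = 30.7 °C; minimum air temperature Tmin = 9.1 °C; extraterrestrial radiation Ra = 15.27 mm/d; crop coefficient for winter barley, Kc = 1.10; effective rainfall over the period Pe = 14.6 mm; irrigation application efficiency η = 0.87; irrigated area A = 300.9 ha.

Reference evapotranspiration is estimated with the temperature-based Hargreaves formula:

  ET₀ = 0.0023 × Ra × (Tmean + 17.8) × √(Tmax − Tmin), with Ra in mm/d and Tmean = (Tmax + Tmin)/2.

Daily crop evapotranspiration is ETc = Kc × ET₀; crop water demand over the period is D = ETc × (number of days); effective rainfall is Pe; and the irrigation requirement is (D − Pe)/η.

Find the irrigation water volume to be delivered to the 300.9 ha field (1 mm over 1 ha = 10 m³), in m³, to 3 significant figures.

Tmean = (30.7 + 9.1)/2 = 19.90 °C
ET₀ = 0.0023 × 15.27 × (19.90 + 17.8) × √21.6 = 0.0023 × 15.27 × 37.70 × 4.6476 = 6.1537 mm/d
ETc = Kc × ET₀ = 1.10 × 6.1537 = 6.7691 mm/d
Crop demand D = ETc × 30 d = 6.7691 × 30 = 203.073 mm
D − Pe = 203.073 − 14.6 = 188.473 mm
Gross irrigation = 188.473 / 0.87 = 216.636 mm
Volume = 216.636 mm × 300.9 ha × 10 = 651857.7 m³

652000 m³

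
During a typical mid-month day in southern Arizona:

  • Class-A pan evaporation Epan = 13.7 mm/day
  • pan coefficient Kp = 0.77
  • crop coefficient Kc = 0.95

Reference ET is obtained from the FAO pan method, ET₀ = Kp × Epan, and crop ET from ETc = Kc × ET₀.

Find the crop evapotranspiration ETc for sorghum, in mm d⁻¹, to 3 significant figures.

ET₀ = 0.77 × 13.7 = 10.5490 mm/d
ETc = Kc × ET₀ = 0.95 × 10.5490 = 10.0216 mm/d

10.0 mm d⁻¹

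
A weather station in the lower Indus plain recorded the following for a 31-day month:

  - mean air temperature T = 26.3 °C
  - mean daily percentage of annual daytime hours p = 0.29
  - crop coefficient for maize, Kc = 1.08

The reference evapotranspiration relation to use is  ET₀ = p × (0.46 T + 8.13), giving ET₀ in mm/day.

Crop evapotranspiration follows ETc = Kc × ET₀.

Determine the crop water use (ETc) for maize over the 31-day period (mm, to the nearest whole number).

ET₀ = 0.29 × (0.46 × 26.3 + 8.13) = 0.29 × 20.228 = 5.8661 mm/d
ETc = Kc × ET₀ = 1.08 × 5.8661 = 6.3354 mm/d
Over 31 days: 6.3354 × 31 = 196.397 mm

196 mm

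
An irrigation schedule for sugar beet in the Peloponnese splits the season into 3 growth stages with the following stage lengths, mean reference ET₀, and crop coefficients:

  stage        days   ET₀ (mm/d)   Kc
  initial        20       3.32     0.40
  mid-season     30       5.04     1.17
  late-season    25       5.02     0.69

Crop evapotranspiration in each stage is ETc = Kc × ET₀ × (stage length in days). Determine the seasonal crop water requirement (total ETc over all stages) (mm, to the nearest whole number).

initial: 0.40 × 3.32 × 20 = 26.56 mm
mid-season: 1.17 × 5.04 × 30 = 176.90 mm
late-season: 0.69 × 5.02 × 25 = 86.60 mm
Seasonal total = 290.06 mm

290 mm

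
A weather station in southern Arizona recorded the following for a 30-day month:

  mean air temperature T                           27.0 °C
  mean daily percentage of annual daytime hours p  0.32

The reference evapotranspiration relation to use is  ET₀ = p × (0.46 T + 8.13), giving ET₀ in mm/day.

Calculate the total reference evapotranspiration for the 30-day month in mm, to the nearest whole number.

197 mm

ET₀ = 0.32 × (0.46 × 27.0 + 8.13) = 0.32 × 20.550 = 6.5760 mm/d
Monthly total = 6.5760 × 30 = 197.280 mm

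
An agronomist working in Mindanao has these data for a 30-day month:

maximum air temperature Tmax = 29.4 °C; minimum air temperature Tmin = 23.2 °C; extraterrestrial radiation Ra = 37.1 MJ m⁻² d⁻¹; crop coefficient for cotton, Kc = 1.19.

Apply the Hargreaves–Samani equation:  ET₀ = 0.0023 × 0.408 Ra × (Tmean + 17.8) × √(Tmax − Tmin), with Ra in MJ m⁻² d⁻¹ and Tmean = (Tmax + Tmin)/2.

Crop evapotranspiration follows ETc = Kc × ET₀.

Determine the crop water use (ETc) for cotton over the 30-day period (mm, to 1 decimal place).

136.5 mm

Tmean = (29.4 + 23.2)/2 = 26.30 °C
0.408 Ra = 0.408 × 37.1 = 15.1368 mm/d equivalent
ET₀ = 0.0023 × 15.1368 × (26.30 + 17.8) × √6.2 = 0.0023 × 15.1368 × 44.10 × 2.4900 = 3.8230 mm/d
ETc = Kc × ET₀ = 1.19 × 3.8230 = 4.5494 mm/d
Over 30 days: 4.5494 × 30 = 136.482 mm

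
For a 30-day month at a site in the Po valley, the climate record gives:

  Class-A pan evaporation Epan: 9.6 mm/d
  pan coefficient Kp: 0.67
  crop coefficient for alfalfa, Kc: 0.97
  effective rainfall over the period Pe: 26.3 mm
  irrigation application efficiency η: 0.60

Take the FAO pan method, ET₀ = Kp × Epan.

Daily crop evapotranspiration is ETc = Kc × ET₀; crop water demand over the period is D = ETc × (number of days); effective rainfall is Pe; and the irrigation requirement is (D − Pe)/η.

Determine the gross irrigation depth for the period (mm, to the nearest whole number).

268 mm

ET₀ = 0.67 × 9.6 = 6.4320 mm/d
ETc = Kc × ET₀ = 0.97 × 6.4320 = 6.2390 mm/d
Crop demand D = ETc × 30 d = 6.2390 × 30 = 187.170 mm
D − Pe = 187.170 − 26.3 = 160.870 mm
Gross irrigation = 160.870 / 0.60 = 268.117 mm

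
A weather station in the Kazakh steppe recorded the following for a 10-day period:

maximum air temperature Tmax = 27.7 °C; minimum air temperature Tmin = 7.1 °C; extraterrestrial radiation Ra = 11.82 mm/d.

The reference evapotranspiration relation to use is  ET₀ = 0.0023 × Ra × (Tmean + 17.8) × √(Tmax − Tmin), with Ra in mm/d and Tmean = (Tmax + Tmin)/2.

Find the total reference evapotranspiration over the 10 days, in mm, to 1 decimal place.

Tmean = (27.7 + 7.1)/2 = 17.40 °C
ET₀ = 0.0023 × 11.82 × (17.40 + 17.8) × √20.6 = 0.0023 × 11.82 × 35.20 × 4.5387 = 4.3433 mm/d
Over 10 days: 4.3433 × 10 = 43.433 mm

43.4 mm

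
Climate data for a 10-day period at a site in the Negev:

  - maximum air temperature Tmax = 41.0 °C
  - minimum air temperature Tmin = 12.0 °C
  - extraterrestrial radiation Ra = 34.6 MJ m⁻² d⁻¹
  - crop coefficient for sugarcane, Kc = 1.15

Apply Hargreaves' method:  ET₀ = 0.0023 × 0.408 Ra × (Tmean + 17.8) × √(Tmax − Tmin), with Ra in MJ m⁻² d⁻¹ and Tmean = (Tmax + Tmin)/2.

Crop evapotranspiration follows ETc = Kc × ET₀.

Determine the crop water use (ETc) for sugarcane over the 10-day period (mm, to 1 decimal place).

Tmean = (41.0 + 12.0)/2 = 26.50 °C
0.408 Ra = 0.408 × 34.6 = 14.1168 mm/d equivalent
ET₀ = 0.0023 × 14.1168 × (26.50 + 17.8) × √29.0 = 0.0023 × 14.1168 × 44.30 × 5.3852 = 7.7459 mm/d
ETc = Kc × ET₀ = 1.15 × 7.7459 = 8.9078 mm/d
Over 10 days: 8.9078 × 10 = 89.078 mm

89.1 mm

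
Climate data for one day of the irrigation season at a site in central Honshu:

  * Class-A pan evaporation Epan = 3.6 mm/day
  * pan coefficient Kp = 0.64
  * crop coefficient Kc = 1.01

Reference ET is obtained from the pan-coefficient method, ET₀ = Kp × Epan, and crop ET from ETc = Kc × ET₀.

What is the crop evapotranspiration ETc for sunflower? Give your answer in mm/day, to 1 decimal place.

2.3 mm/day

ET₀ = 0.64 × 3.6 = 2.3040 mm/d
ETc = Kc × ET₀ = 1.01 × 2.3040 = 2.3270 mm/d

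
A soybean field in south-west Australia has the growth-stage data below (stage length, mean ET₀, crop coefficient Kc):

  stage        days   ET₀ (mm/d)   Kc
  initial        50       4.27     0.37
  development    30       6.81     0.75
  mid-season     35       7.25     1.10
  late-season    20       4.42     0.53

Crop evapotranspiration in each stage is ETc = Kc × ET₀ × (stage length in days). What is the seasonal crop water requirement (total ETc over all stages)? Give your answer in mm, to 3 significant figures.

558 mm

initial: 0.37 × 4.27 × 50 = 79.00 mm
development: 0.75 × 6.81 × 30 = 153.23 mm
mid-season: 1.10 × 7.25 × 35 = 279.13 mm
late-season: 0.53 × 4.42 × 20 = 46.85 mm
Seasonal total = 558.21 mm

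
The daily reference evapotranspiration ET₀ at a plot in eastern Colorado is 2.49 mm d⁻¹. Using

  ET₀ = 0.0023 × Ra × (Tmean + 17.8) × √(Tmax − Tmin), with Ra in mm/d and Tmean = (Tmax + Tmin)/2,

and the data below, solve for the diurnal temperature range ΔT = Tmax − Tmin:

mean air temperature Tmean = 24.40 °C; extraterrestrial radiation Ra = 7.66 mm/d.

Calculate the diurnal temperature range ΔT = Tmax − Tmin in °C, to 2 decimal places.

√ΔT = ET₀ / [0.0023 × Ra × (Tmean+17.8)] = 2.49 / (0.0023 × 7.66 × 42.20) = 3.3491
ΔT = 3.3491² = 11.216 °C

11.22 °C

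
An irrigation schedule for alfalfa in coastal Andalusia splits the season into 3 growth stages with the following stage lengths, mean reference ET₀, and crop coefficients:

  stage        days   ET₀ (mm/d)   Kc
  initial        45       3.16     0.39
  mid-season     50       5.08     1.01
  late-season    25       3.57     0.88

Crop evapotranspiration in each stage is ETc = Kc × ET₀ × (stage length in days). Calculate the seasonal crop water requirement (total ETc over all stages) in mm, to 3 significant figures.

391 mm

initial: 0.39 × 3.16 × 45 = 55.46 mm
mid-season: 1.01 × 5.08 × 50 = 256.54 mm
late-season: 0.88 × 3.57 × 25 = 78.54 mm
Seasonal total = 390.54 mm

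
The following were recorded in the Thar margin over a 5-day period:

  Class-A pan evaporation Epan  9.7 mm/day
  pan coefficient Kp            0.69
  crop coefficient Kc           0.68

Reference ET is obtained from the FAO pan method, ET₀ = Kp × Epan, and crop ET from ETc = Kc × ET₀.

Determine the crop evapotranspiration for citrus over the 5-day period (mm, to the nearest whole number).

23 mm

ET₀ = 0.69 × 9.7 = 6.6930 mm/d
ETc = Kc × ET₀ = 0.68 × 6.6930 = 4.5512 mm/d
Over 5 days: 4.5512 × 5 = 22.756 mm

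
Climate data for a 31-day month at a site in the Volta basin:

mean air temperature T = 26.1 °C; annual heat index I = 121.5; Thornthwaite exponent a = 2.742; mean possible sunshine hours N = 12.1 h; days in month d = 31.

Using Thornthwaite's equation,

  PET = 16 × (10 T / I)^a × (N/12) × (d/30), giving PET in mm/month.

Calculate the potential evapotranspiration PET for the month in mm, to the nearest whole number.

10T/I = 10 × 26.1 / 121.5 = 2.1481
(10T/I)^a = 2.1481^2.742 = 8.1375
Uncorrected PET = 16 × 8.1375 = 130.200 mm
Correction = (N/12)(d/30) = (12.1/12)(31/30) = 1.0419
PET = 130.200 × 1.0419 = 135.655 mm/month

136 mm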